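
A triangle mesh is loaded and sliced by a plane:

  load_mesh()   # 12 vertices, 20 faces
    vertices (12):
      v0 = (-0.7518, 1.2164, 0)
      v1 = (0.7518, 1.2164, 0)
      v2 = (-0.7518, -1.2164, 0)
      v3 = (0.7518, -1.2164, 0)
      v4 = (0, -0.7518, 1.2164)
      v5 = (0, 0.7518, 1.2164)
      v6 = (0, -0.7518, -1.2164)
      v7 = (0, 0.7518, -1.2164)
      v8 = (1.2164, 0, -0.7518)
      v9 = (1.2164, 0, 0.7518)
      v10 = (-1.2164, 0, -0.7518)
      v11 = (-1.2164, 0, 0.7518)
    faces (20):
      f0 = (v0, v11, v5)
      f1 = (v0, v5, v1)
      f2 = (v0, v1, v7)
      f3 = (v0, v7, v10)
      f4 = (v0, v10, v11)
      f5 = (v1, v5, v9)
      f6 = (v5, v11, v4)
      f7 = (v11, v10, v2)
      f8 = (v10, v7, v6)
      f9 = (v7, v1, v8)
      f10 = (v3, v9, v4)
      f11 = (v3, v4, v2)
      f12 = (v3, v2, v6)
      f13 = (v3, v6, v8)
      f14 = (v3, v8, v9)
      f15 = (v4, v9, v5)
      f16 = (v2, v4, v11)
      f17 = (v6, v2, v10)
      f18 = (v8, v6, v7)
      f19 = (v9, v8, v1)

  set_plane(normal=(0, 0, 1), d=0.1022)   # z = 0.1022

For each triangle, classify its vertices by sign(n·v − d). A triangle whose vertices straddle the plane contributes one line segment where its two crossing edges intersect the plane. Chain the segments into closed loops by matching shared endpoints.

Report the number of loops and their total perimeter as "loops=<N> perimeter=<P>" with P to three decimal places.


Straddling triangles (10 of 20):
  (v0,v11,v5) [-++] → (-0.814958, 1.05104, 0.1022)–(-0.688635, 1.17737, 0.1022)  len=0.1786
  (v0,v5,v1) [-+-] → (-0.688635, 1.17737, 0.1022)–(0.688635, 1.17737, 0.1022)  len=1.3773
  (v0,v10,v11) [--+] → (-1.2164, 0, 0.1022)–(-0.814958, 1.05104, 0.1022)  len=1.1251
  (v1,v5,v9) [-++] → (0.688635, 1.17737, 0.1022)–(0.814958, 1.05104, 0.1022)  len=0.1786
  (v11,v10,v2) [+--] → (-1.2164, 0, 0.1022)–(-0.814958, -1.05104, 0.1022)  len=1.1251
  (v3,v9,v4) [-++] → (0.814958, -1.05104, 0.1022)–(0.688635, -1.17737, 0.1022)  len=0.1786
  (v3,v4,v2) [-+-] → (0.688635, -1.17737, 0.1022)–(-0.688635, -1.17737, 0.1022)  len=1.3773
  (v3,v8,v9) [--+] → (1.2164, 0, 0.1022)–(0.814958, -1.05104, 0.1022)  len=1.1251
  (v2,v4,v11) [-++] → (-0.688635, -1.17737, 0.1022)–(-0.814958, -1.05104, 0.1022)  len=0.1786
  (v9,v8,v1) [+--] → (1.2164, 0, 0.1022)–(0.814958, 1.05104, 0.1022)  len=1.1251

Chained into 1 loop(s):
  loop 1: 10 segments, perimeter = 7.9695
Total perimeter = 7.970

loops=1 perimeter=7.970


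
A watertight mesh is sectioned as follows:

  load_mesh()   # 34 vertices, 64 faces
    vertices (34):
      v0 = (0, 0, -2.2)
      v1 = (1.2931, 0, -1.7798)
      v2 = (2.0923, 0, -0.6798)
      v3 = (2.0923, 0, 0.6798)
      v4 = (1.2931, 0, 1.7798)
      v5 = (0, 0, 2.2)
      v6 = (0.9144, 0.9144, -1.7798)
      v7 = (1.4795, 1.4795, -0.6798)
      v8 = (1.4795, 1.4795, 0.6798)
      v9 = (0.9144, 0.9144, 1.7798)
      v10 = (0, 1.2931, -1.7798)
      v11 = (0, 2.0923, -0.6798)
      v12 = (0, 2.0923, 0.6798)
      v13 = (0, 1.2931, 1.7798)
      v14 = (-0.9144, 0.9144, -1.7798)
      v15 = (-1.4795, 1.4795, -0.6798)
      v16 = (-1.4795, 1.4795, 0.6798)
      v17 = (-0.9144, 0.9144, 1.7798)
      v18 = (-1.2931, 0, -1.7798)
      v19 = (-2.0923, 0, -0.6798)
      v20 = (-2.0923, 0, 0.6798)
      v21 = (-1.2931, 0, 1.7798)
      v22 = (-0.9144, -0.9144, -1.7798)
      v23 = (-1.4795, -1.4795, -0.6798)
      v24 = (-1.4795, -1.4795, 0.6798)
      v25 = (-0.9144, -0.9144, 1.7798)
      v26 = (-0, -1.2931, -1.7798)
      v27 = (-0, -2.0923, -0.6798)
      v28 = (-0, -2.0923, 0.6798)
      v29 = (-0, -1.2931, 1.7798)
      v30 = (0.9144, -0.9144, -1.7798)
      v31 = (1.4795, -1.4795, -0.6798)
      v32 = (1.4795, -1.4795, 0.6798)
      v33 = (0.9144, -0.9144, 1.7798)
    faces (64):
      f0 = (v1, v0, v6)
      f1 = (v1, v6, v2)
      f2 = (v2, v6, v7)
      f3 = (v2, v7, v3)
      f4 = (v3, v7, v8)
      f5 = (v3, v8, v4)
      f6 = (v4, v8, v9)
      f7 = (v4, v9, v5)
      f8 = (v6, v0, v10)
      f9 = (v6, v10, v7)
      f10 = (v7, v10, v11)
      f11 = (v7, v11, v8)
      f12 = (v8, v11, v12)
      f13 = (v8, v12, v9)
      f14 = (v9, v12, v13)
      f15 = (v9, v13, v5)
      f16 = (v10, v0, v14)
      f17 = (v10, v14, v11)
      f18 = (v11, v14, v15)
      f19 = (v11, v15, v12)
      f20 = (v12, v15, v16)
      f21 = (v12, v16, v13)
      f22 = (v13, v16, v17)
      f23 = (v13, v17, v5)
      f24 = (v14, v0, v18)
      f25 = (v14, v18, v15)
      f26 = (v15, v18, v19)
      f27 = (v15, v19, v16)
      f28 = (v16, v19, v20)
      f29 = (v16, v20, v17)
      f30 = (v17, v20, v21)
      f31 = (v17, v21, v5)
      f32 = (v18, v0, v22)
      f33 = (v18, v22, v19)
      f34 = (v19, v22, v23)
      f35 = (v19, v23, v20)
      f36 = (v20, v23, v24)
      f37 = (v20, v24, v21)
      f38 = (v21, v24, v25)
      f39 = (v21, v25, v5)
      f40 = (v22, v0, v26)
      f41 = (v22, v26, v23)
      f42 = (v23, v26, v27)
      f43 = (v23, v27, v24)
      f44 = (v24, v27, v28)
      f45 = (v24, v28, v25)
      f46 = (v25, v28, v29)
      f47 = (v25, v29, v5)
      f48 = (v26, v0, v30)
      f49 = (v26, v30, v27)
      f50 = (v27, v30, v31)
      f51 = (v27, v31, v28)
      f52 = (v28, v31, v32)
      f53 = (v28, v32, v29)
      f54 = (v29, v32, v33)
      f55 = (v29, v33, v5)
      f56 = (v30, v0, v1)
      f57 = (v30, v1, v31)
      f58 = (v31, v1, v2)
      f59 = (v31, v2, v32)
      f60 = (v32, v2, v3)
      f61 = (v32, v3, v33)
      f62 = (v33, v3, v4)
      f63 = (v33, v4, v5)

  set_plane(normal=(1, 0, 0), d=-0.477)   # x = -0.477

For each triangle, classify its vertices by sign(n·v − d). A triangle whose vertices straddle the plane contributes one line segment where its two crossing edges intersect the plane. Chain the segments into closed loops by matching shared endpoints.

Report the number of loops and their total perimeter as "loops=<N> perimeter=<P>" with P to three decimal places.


loops=1 perimeter=12.685

Straddling triangles (20 of 64):
  (v10,v0,v14) [++-] → (-0.477, 0.477, -1.9808)–(-0.477, 1.09555, -1.7798)  len=0.6504
  (v10,v14,v11) [+-+] → (-0.477, 1.09555, -1.7798)–(-0.477, 1.47784, -1.25362)  len=0.6504
  (v11,v14,v15) [+--] → (-0.477, 1.47784, -1.25362)–(-0.477, 1.89473, -0.6798)  len=0.7093
  (v11,v15,v12) [+-+] → (-0.477, 1.89473, -0.6798)–(-0.477, 1.89473, 0.241457)  len=0.9213
  (v12,v15,v16) [+--] → (-0.477, 1.89473, 0.241457)–(-0.477, 1.89473, 0.6798)  len=0.4383
  (v12,v16,v13) [+-+] → (-0.477, 1.89473, 0.6798)–(-0.477, 1.3532, 1.42515)  len=0.9213
  (v13,v16,v17) [+--] → (-0.477, 1.3532, 1.42515)–(-0.477, 1.09555, 1.7798)  len=0.4384
  (v13,v17,v5) [+-+] → (-0.477, 1.09555, 1.7798)–(-0.477, 0.477, 1.9808)  len=0.6504
  (v14,v0,v18) [-+-] → (-0.477, 0.477, -1.9808)–(-0.477, 0, -2.045)  len=0.4813
  (v17,v21,v5) [--+] → (-0.477, 0, 2.045)–(-0.477, 0.477, 1.9808)  len=0.4813
  (v18,v0,v22) [-+-] → (-0.477, 0, -2.045)–(-0.477, -0.477, -1.9808)  len=0.4813
  (v21,v25,v5) [--+] → (-0.477, -0.477, 1.9808)–(-0.477, 0, 2.045)  len=0.4813
  (v22,v0,v26) [-++] → (-0.477, -0.477, -1.9808)–(-0.477, -1.09555, -1.7798)  len=0.6504
  (v22,v26,v23) [-+-] → (-0.477, -1.09555, -1.7798)–(-0.477, -1.3532, -1.42515)  len=0.4384
  (v23,v26,v27) [-++] → (-0.477, -1.3532, -1.42515)–(-0.477, -1.89473, -0.6798)  len=0.9213
  (v23,v27,v24) [-+-] → (-0.477, -1.89473, -0.6798)–(-0.477, -1.89473, -0.241457)  len=0.4383
  (v24,v27,v28) [-++] → (-0.477, -1.89473, -0.241457)–(-0.477, -1.89473, 0.6798)  len=0.9213
  (v24,v28,v25) [-+-] → (-0.477, -1.89473, 0.6798)–(-0.477, -1.47784, 1.25362)  len=0.7093
  (v25,v28,v29) [-++] → (-0.477, -1.47784, 1.25362)–(-0.477, -1.09555, 1.7798)  len=0.6504
  (v25,v29,v5) [-++] → (-0.477, -1.09555, 1.7798)–(-0.477, -0.477, 1.9808)  len=0.6504

Chained into 1 loop(s):
  loop 1: 20 segments, perimeter = 12.6846
Total perimeter = 12.685


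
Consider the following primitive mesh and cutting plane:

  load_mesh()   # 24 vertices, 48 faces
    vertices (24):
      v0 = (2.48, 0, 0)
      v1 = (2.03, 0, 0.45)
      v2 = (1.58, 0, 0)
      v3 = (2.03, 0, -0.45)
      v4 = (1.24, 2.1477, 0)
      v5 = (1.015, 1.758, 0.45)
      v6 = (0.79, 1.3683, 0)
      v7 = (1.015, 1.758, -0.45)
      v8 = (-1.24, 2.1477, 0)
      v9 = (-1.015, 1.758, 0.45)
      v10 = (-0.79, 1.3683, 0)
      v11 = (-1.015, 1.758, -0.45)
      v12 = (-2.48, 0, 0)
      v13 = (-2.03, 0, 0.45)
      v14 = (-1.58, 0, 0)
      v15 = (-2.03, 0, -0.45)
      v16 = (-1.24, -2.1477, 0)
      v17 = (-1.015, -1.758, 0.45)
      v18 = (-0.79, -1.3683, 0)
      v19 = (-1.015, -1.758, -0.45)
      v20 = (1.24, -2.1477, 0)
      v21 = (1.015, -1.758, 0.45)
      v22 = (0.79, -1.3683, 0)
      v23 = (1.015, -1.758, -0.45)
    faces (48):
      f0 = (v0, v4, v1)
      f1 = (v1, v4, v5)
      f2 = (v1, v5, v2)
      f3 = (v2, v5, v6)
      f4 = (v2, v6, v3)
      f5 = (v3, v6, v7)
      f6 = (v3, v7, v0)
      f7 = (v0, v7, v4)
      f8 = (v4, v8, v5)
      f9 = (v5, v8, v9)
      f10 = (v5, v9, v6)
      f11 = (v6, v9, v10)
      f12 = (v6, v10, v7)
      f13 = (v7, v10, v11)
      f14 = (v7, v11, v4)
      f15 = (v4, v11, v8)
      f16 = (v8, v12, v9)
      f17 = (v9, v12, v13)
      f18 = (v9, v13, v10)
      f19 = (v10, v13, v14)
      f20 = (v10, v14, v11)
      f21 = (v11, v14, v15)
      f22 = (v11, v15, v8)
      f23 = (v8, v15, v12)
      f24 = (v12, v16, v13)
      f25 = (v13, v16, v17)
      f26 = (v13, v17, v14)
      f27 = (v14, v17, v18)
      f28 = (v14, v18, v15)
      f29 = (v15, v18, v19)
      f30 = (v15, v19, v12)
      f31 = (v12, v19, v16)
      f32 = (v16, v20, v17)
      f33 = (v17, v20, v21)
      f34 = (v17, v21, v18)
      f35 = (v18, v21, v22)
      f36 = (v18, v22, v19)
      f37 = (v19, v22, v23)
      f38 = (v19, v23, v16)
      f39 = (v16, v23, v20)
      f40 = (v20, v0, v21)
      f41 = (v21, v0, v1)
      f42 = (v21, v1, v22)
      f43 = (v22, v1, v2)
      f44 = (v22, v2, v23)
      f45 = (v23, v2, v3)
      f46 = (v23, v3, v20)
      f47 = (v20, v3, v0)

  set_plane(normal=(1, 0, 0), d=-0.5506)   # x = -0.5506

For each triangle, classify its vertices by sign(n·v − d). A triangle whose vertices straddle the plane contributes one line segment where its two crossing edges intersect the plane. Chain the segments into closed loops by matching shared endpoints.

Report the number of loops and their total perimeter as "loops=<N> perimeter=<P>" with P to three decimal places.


Straddling triangles (16 of 48):
  (v4,v8,v5) [+-+] → (-0.5506, 2.1477, 0)–(-0.5506, 2.02856, 0.137574)  len=0.1820
  (v5,v8,v9) [+--] → (-0.5506, 2.02856, 0.137574)–(-0.5506, 1.758, 0.45)  len=0.4133
  (v5,v9,v6) [+-+] → (-0.5506, 1.758, 0.45)–(-0.5506, 1.65774, 0.334222)  len=0.1532
  (v6,v9,v10) [+--] → (-0.5506, 1.65774, 0.334222)–(-0.5506, 1.3683, 0)  len=0.4421
  (v6,v10,v7) [+-+] → (-0.5506, 1.3683, 0)–(-0.5506, 1.41999, -0.0596842)  len=0.0790
  (v7,v10,v11) [+--] → (-0.5506, 1.41999, -0.0596842)–(-0.5506, 1.758, -0.45)  len=0.5163
  (v7,v11,v4) [+-+] → (-0.5506, 1.758, -0.45)–(-0.5506, 1.83826, -0.357326)  len=0.1226
  (v4,v11,v8) [+--] → (-0.5506, 1.83826, -0.357326)–(-0.5506, 2.1477, 0)  len=0.4727
  (v16,v20,v17) [-+-] → (-0.5506, -2.1477, 0)–(-0.5506, -1.83826, 0.357326)  len=0.4727
  (v17,v20,v21) [-++] → (-0.5506, -1.83826, 0.357326)–(-0.5506, -1.758, 0.45)  len=0.1226
  (v17,v21,v18) [-+-] → (-0.5506, -1.758, 0.45)–(-0.5506, -1.41999, 0.0596842)  len=0.5163
  (v18,v21,v22) [-++] → (-0.5506, -1.41999, 0.0596842)–(-0.5506, -1.3683, 0)  len=0.0790
  (v18,v22,v19) [-+-] → (-0.5506, -1.3683, 0)–(-0.5506, -1.65774, -0.334222)  len=0.4421
  (v19,v22,v23) [-++] → (-0.5506, -1.65774, -0.334222)–(-0.5506, -1.758, -0.45)  len=0.1532
  (v19,v23,v16) [-+-] → (-0.5506, -1.758, -0.45)–(-0.5506, -2.02856, -0.137574)  len=0.4133
  (v16,v23,v20) [-++] → (-0.5506, -2.02856, -0.137574)–(-0.5506, -2.1477, 0)  len=0.1820

Chained into 2 loop(s):
  loop 1: 8 segments, perimeter = 2.3811
  loop 2: 8 segments, perimeter = 2.3811
Total perimeter = 4.762

loops=2 perimeter=4.762


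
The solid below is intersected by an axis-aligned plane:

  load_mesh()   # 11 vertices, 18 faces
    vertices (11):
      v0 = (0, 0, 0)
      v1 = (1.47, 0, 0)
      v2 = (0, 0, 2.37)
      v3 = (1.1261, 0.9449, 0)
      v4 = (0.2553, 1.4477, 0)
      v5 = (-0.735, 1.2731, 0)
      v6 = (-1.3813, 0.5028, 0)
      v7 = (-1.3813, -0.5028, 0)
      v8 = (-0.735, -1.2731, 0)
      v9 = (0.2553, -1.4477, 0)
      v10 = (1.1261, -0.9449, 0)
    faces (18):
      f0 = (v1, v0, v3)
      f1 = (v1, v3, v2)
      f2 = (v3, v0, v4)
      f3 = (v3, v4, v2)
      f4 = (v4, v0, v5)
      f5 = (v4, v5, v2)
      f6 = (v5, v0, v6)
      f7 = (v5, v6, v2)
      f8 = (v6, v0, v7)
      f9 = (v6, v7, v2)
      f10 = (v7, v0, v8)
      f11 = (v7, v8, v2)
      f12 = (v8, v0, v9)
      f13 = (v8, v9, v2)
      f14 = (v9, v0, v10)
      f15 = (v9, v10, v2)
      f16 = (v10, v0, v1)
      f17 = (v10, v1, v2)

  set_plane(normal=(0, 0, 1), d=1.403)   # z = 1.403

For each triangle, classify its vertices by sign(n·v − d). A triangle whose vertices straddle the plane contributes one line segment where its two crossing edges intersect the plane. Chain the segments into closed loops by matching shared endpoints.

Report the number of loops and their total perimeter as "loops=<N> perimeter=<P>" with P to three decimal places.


Straddling triangles (9 of 18):
  (v1,v3,v2) [--+] → (0.459468, 0.385535, 1.403)–(0.599785, 0, 1.403)  len=0.4103
  (v3,v4,v2) [--+] → (0.104167, 0.590686, 1.403)–(0.459468, 0.385535, 1.403)  len=0.4103
  (v4,v5,v2) [--+] → (-0.299892, 0.519446, 1.403)–(0.104167, 0.590686, 1.403)  len=0.4103
  (v5,v6,v2) [--+] → (-0.563594, 0.205151, 1.403)–(-0.299892, 0.519446, 1.403)  len=0.4103
  (v6,v7,v2) [--+] → (-0.563594, -0.205151, 1.403)–(-0.563594, 0.205151, 1.403)  len=0.4103
  (v7,v8,v2) [--+] → (-0.299892, -0.519446, 1.403)–(-0.563594, -0.205151, 1.403)  len=0.4103
  (v8,v9,v2) [--+] → (0.104167, -0.590686, 1.403)–(-0.299892, -0.519446, 1.403)  len=0.4103
  (v9,v10,v2) [--+] → (0.459468, -0.385535, 1.403)–(0.104167, -0.590686, 1.403)  len=0.4103
  (v10,v1,v2) [--+] → (0.599785, 0, 1.403)–(0.459468, -0.385535, 1.403)  len=0.4103

Chained into 1 loop(s):
  loop 1: 9 segments, perimeter = 3.6925
Total perimeter = 3.693

loops=1 perimeter=3.693


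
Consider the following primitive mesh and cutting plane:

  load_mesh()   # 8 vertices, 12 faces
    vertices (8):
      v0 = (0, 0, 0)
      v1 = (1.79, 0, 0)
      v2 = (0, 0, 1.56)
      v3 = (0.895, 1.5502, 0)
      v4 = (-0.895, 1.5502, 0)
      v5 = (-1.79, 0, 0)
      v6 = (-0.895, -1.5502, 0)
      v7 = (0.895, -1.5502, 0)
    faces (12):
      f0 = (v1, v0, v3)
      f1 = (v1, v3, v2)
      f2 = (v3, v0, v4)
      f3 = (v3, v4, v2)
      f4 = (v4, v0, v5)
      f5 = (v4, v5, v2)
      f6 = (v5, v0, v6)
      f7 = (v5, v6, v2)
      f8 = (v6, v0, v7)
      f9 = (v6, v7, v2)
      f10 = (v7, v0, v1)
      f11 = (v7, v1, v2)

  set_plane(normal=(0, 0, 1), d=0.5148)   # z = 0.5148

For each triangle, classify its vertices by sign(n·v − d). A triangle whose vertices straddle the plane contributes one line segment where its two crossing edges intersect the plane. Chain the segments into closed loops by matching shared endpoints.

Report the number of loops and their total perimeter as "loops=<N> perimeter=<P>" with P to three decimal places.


Straddling triangles (6 of 12):
  (v1,v3,v2) [--+] → (0.59965, 1.03863, 0.5148)–(1.1993, 0, 0.5148)  len=1.1993
  (v3,v4,v2) [--+] → (-0.59965, 1.03863, 0.5148)–(0.59965, 1.03863, 0.5148)  len=1.1993
  (v4,v5,v2) [--+] → (-1.1993, 0, 0.5148)–(-0.59965, 1.03863, 0.5148)  len=1.1993
  (v5,v6,v2) [--+] → (-0.59965, -1.03863, 0.5148)–(-1.1993, 0, 0.5148)  len=1.1993
  (v6,v7,v2) [--+] → (0.59965, -1.03863, 0.5148)–(-0.59965, -1.03863, 0.5148)  len=1.1993
  (v7,v1,v2) [--+] → (1.1993, 0, 0.5148)–(0.59965, -1.03863, 0.5148)  len=1.1993

Chained into 1 loop(s):
  loop 1: 6 segments, perimeter = 7.1958
Total perimeter = 7.196

loops=1 perimeter=7.196


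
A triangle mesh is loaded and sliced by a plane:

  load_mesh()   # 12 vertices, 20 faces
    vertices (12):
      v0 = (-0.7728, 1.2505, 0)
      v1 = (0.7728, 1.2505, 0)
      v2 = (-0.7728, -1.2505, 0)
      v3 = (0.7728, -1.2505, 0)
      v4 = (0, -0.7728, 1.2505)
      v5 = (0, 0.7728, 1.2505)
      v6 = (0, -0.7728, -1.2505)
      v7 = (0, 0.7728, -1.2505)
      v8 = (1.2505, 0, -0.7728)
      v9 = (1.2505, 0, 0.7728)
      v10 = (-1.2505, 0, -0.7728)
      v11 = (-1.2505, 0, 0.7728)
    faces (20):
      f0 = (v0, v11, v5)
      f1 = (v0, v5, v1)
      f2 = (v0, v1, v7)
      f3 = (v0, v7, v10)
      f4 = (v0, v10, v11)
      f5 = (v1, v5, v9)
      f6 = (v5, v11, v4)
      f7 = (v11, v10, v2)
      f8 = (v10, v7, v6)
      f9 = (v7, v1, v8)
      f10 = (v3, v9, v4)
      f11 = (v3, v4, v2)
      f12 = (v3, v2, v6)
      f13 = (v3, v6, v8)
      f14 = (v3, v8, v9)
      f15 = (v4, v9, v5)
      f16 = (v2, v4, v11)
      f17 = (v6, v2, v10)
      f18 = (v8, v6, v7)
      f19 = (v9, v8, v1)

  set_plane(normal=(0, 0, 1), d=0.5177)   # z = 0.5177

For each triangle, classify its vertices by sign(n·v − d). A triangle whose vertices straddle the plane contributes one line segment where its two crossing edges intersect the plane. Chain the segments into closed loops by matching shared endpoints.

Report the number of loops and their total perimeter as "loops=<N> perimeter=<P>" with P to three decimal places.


Straddling triangles (10 of 20):
  (v0,v11,v5) [-++] → (-1.09281, 0.412788, 0.5177)–(-0.452865, 1.05273, 0.5177)  len=0.9050
  (v0,v5,v1) [-+-] → (-0.452865, 1.05273, 0.5177)–(0.452865, 1.05273, 0.5177)  len=0.9057
  (v0,v10,v11) [--+] → (-1.2505, 0, 0.5177)–(-1.09281, 0.412788, 0.5177)  len=0.4419
  (v1,v5,v9) [-++] → (0.452865, 1.05273, 0.5177)–(1.09281, 0.412788, 0.5177)  len=0.9050
  (v11,v10,v2) [+--] → (-1.2505, 0, 0.5177)–(-1.09281, -0.412788, 0.5177)  len=0.4419
  (v3,v9,v4) [-++] → (1.09281, -0.412788, 0.5177)–(0.452865, -1.05273, 0.5177)  len=0.9050
  (v3,v4,v2) [-+-] → (0.452865, -1.05273, 0.5177)–(-0.452865, -1.05273, 0.5177)  len=0.9057
  (v3,v8,v9) [--+] → (1.2505, 0, 0.5177)–(1.09281, -0.412788, 0.5177)  len=0.4419
  (v2,v4,v11) [-++] → (-0.452865, -1.05273, 0.5177)–(-1.09281, -0.412788, 0.5177)  len=0.9050
  (v9,v8,v1) [+--] → (1.2505, 0, 0.5177)–(1.09281, 0.412788, 0.5177)  len=0.4419

Chained into 1 loop(s):
  loop 1: 10 segments, perimeter = 7.1991
Total perimeter = 7.199

loops=1 perimeter=7.199


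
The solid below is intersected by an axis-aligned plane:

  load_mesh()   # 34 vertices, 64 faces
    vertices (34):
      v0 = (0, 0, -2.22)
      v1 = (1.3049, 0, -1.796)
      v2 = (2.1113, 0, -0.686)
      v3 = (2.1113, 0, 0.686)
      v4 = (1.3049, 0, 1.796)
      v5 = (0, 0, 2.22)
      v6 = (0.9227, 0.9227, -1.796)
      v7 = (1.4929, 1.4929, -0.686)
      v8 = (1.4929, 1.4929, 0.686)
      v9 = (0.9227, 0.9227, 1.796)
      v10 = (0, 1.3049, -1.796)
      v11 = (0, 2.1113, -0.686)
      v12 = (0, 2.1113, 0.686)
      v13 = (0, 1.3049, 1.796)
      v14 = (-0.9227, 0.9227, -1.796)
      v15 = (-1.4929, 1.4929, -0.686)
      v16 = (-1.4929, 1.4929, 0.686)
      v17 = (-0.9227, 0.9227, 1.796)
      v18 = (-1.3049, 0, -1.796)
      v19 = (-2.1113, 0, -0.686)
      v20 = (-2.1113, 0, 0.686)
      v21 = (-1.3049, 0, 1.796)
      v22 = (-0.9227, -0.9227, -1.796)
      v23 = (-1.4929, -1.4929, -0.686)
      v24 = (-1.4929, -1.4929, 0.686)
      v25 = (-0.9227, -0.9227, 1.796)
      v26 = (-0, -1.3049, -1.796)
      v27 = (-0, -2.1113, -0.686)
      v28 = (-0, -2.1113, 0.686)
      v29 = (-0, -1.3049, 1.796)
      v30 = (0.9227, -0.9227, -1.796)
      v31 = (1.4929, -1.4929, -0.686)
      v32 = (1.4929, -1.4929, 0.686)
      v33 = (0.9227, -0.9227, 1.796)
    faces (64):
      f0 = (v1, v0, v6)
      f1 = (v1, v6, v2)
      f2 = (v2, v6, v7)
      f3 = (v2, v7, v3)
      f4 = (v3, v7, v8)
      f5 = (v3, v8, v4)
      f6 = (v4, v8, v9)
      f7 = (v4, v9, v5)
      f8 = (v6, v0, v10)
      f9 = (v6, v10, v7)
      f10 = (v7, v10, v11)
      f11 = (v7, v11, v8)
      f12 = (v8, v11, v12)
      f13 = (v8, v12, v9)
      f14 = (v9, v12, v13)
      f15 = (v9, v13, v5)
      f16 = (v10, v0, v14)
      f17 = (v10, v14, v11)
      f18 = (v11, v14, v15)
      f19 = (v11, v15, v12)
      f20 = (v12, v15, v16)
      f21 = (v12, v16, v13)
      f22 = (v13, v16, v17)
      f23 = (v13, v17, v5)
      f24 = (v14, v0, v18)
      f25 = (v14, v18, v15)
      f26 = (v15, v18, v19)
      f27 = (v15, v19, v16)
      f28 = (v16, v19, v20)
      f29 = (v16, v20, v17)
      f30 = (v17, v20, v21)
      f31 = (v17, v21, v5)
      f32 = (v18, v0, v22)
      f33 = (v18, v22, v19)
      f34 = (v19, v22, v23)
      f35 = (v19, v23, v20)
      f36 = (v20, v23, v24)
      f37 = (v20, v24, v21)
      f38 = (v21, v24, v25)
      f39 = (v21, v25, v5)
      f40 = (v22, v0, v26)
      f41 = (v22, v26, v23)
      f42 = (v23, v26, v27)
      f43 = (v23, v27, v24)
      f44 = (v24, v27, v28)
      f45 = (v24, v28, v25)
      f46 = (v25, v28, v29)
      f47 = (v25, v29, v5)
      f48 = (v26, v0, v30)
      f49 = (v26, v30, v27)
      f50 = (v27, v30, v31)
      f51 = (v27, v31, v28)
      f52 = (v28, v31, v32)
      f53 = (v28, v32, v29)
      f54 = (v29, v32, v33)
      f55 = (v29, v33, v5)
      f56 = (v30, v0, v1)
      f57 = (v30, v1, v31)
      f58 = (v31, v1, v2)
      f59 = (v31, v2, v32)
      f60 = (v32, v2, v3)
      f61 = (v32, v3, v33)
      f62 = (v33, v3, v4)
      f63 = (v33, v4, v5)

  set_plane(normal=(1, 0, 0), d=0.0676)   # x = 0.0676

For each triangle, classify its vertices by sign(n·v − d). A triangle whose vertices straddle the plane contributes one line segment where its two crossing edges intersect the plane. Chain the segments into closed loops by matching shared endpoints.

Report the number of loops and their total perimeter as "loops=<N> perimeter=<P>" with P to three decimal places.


Straddling triangles (20 of 64):
  (v1,v0,v6) [+-+] → (0.0676, 0, -2.19803)–(0.0676, 0.0676, -2.18894)  len=0.0682
  (v4,v9,v5) [++-] → (0.0676, 0.0676, 2.18894)–(0.0676, 0, 2.19803)  len=0.0682
  (v6,v0,v10) [+--] → (0.0676, 0.0676, -2.18894)–(0.0676, 1.2769, -1.796)  len=1.2715
  (v6,v10,v7) [+-+] → (0.0676, 1.2769, -1.796)–(0.0676, 1.31341, -1.74574)  len=0.0621
  (v7,v10,v11) [+--] → (0.0676, 1.31341, -1.74574)–(0.0676, 2.0833, -0.686)  len=1.3099
  (v7,v11,v8) [+-+] → (0.0676, 2.0833, -0.686)–(0.0676, 2.0833, -0.623874)  len=0.0621
  (v8,v11,v12) [+--] → (0.0676, 2.0833, -0.623874)–(0.0676, 2.0833, 0.686)  len=1.3099
  (v8,v12,v9) [+-+] → (0.0676, 2.0833, 0.686)–(0.0676, 2.02422, 0.767322)  len=0.1005
  (v9,v12,v13) [+--] → (0.0676, 2.02422, 0.767322)–(0.0676, 1.2769, 1.796)  len=1.2715
  (v9,v13,v5) [+--] → (0.0676, 1.2769, 1.796)–(0.0676, 0.0676, 2.18894)  len=1.2715
  (v26,v0,v30) [--+] → (0.0676, -0.0676, -2.18894)–(0.0676, -1.2769, -1.796)  len=1.2715
  (v26,v30,v27) [-+-] → (0.0676, -1.2769, -1.796)–(0.0676, -2.02422, -0.767322)  len=1.2715
  (v27,v30,v31) [-++] → (0.0676, -2.02422, -0.767322)–(0.0676, -2.0833, -0.686)  len=0.1005
  (v27,v31,v28) [-+-] → (0.0676, -2.0833, -0.686)–(0.0676, -2.0833, 0.623874)  len=1.3099
  (v28,v31,v32) [-++] → (0.0676, -2.0833, 0.623874)–(0.0676, -2.0833, 0.686)  len=0.0621
  (v28,v32,v29) [-+-] → (0.0676, -2.0833, 0.686)–(0.0676, -1.31341, 1.74574)  len=1.3099
  (v29,v32,v33) [-++] → (0.0676, -1.31341, 1.74574)–(0.0676, -1.2769, 1.796)  len=0.0621
  (v29,v33,v5) [-+-] → (0.0676, -1.2769, 1.796)–(0.0676, -0.0676, 2.18894)  len=1.2715
  (v30,v0,v1) [+-+] → (0.0676, -0.0676, -2.18894)–(0.0676, 0, -2.19803)  len=0.0682
  (v33,v4,v5) [++-] → (0.0676, 0, 2.19803)–(0.0676, -0.0676, 2.18894)  len=0.0682

Chained into 1 loop(s):
  loop 1: 20 segments, perimeter = 13.5910
Total perimeter = 13.591

loops=1 perimeter=13.591


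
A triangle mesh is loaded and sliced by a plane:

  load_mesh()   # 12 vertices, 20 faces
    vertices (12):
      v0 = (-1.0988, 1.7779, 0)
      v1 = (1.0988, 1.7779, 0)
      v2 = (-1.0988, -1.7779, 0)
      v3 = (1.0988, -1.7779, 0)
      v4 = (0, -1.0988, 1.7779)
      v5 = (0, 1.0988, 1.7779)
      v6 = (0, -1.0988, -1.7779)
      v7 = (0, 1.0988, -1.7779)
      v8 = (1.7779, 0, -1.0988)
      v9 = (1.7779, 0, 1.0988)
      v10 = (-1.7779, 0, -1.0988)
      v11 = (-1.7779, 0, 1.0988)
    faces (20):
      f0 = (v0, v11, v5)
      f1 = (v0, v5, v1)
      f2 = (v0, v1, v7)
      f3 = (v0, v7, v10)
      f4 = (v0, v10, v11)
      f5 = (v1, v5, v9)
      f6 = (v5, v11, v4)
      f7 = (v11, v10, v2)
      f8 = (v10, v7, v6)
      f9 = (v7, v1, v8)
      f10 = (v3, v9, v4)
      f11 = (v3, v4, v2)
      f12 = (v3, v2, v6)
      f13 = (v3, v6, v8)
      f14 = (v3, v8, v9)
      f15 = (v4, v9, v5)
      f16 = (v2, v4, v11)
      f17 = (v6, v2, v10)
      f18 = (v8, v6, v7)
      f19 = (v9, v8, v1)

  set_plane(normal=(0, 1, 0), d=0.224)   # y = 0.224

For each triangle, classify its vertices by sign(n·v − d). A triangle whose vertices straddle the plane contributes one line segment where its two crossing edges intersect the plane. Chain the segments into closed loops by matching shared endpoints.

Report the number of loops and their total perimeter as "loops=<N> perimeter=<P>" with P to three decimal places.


loops=1 perimeter=11.469

Straddling triangles (10 of 20):
  (v0,v11,v5) [+-+] → (-1.69234, 0.224, 0.960361)–(-1.41546, 0.224, 1.23724)  len=0.3916
  (v0,v7,v10) [++-] → (-1.41546, 0.224, -1.23724)–(-1.69234, 0.224, -0.960361)  len=0.3916
  (v0,v10,v11) [+--] → (-1.69234, 0.224, -0.960361)–(-1.69234, 0.224, 0.960361)  len=1.9207
  (v1,v5,v9) [++-] → (1.41546, 0.224, 1.23724)–(1.69234, 0.224, 0.960361)  len=0.3916
  (v5,v11,v4) [+--] → (-1.41546, 0.224, 1.23724)–(0, 0.224, 1.7779)  len=1.5152
  (v10,v7,v6) [-+-] → (-1.41546, 0.224, -1.23724)–(0, 0.224, -1.7779)  len=1.5152
  (v7,v1,v8) [++-] → (1.69234, 0.224, -0.960361)–(1.41546, 0.224, -1.23724)  len=0.3916
  (v4,v9,v5) [--+] → (1.41546, 0.224, 1.23724)–(0, 0.224, 1.7779)  len=1.5152
  (v8,v6,v7) [--+] → (0, 0.224, -1.7779)–(1.41546, 0.224, -1.23724)  len=1.5152
  (v9,v8,v1) [--+] → (1.69234, 0.224, -0.960361)–(1.69234, 0.224, 0.960361)  len=1.9207

Chained into 1 loop(s):
  loop 1: 10 segments, perimeter = 11.4685
Total perimeter = 11.469


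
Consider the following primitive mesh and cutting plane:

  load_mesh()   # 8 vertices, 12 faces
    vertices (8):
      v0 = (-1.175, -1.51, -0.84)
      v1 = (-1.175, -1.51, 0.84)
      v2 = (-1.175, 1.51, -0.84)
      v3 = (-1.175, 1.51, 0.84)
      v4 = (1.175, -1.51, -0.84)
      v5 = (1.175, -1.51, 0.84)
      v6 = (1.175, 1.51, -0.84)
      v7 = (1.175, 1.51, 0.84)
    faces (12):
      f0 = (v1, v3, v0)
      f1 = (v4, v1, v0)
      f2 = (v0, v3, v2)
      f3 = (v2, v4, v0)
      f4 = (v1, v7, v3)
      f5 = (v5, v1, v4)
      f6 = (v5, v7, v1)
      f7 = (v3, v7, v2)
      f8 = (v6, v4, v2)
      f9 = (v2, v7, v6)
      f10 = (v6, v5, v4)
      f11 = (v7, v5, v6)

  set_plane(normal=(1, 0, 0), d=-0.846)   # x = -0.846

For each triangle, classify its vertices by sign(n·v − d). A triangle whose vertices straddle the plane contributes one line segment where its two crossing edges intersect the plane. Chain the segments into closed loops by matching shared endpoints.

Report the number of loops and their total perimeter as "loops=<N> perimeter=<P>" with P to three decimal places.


loops=1 perimeter=9.400

Straddling triangles (8 of 12):
  (v4,v1,v0) [+--] → (-0.846, -1.51, 0.6048)–(-0.846, -1.51, -0.84)  len=1.4448
  (v2,v4,v0) [-+-] → (-0.846, 1.0872, -0.84)–(-0.846, -1.51, -0.84)  len=2.5972
  (v1,v7,v3) [-+-] → (-0.846, -1.0872, 0.84)–(-0.846, 1.51, 0.84)  len=2.5972
  (v5,v1,v4) [+-+] → (-0.846, -1.51, 0.84)–(-0.846, -1.51, 0.6048)  len=0.2352
  (v5,v7,v1) [++-] → (-0.846, -1.0872, 0.84)–(-0.846, -1.51, 0.84)  len=0.4228
  (v3,v7,v2) [-+-] → (-0.846, 1.51, 0.84)–(-0.846, 1.51, -0.6048)  len=1.4448
  (v6,v4,v2) [++-] → (-0.846, 1.0872, -0.84)–(-0.846, 1.51, -0.84)  len=0.4228
  (v2,v7,v6) [-++] → (-0.846, 1.51, -0.6048)–(-0.846, 1.51, -0.84)  len=0.2352

Chained into 1 loop(s):
  loop 1: 8 segments, perimeter = 9.4000
Total perimeter = 9.400


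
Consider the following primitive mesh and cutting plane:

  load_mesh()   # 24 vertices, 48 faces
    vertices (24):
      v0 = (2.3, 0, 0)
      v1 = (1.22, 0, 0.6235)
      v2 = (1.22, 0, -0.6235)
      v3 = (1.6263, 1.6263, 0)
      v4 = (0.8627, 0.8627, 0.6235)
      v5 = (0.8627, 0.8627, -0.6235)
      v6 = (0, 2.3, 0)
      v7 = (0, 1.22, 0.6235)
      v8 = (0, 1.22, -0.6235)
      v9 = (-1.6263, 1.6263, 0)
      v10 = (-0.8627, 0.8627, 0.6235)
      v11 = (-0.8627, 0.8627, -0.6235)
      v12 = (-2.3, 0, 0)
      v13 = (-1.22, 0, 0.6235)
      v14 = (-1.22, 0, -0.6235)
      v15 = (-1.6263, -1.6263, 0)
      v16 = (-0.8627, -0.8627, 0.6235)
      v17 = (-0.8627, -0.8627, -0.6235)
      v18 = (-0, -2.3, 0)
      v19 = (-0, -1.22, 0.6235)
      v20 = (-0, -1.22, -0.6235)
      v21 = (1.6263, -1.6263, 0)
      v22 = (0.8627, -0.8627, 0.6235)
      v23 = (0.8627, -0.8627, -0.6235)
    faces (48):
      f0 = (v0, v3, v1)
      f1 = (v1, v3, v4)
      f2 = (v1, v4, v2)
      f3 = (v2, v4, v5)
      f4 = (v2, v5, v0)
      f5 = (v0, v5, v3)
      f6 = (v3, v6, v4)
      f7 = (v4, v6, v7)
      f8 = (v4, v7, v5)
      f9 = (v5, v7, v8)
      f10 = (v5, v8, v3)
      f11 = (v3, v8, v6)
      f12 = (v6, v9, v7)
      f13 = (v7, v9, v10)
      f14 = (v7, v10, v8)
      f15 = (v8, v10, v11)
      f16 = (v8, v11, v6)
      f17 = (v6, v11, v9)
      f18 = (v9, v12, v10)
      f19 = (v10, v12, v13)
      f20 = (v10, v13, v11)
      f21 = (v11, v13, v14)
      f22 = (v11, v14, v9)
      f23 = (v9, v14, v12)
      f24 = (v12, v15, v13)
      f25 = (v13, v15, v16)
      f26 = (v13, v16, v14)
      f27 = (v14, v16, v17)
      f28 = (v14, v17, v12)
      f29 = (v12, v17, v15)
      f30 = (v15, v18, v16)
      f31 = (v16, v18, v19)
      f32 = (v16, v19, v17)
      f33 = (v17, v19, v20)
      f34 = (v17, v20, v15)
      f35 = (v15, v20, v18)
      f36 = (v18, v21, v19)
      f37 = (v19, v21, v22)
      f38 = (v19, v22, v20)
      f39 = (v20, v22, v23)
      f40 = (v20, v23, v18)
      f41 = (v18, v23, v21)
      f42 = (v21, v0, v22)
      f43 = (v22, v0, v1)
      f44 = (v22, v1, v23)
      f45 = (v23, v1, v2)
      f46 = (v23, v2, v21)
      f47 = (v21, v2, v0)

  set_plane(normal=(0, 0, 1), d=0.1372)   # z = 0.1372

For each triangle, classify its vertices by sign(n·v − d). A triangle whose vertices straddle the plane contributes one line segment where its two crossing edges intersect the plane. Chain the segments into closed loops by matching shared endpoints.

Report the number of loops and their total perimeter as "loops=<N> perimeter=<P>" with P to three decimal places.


loops=2 perimeter=20.098

Straddling triangles (32 of 48):
  (v0,v3,v1) [--+] → (1.53689, 1.26844, 0.1372)–(2.06235, 0, 0.1372)  len=1.3730
  (v1,v3,v4) [+-+] → (1.53689, 1.26844, 0.1372)–(1.45827, 1.45827, 0.1372)  len=0.2055
  (v1,v4,v2) [++-] → (1.00204, 0.526268, 0.1372)–(1.22, 0, 0.1372)  len=0.5696
  (v2,v4,v5) [-+-] → (1.00204, 0.526268, 0.1372)–(0.8627, 0.8627, 0.1372)  len=0.3641
  (v3,v6,v4) [--+] → (0.189836, 1.98372, 0.1372)–(1.45827, 1.45827, 0.1372)  len=1.3730
  (v4,v6,v7) [+-+] → (0.189836, 1.98372, 0.1372)–(0, 2.06235, 0.1372)  len=0.2055
  (v4,v7,v5) [++-] → (0.336432, 1.08066, 0.1372)–(0.8627, 0.8627, 0.1372)  len=0.5696
  (v5,v7,v8) [-+-] → (0.336432, 1.08066, 0.1372)–(0, 1.22, 0.1372)  len=0.3641
  (v6,v9,v7) [--+] → (-1.26844, 1.53689, 0.1372)–(0, 2.06235, 0.1372)  len=1.3730
  (v7,v9,v10) [+-+] → (-1.26844, 1.53689, 0.1372)–(-1.45827, 1.45827, 0.1372)  len=0.2055
  (v7,v10,v8) [++-] → (-0.526268, 1.00204, 0.1372)–(0, 1.22, 0.1372)  len=0.5696
  (v8,v10,v11) [-+-] → (-0.526268, 1.00204, 0.1372)–(-0.8627, 0.8627, 0.1372)  len=0.3641
  (v9,v12,v10) [--+] → (-1.98372, 0.189836, 0.1372)–(-1.45827, 1.45827, 0.1372)  len=1.3730
  (v10,v12,v13) [+-+] → (-1.98372, 0.189836, 0.1372)–(-2.06235, 0, 0.1372)  len=0.2055
  (v10,v13,v11) [++-] → (-1.08066, 0.336432, 0.1372)–(-0.8627, 0.8627, 0.1372)  len=0.5696
  (v11,v13,v14) [-+-] → (-1.08066, 0.336432, 0.1372)–(-1.22, 0, 0.1372)  len=0.3641
  (v12,v15,v13) [--+] → (-1.53689, -1.26844, 0.1372)–(-2.06235, 0, 0.1372)  len=1.3730
  (v13,v15,v16) [+-+] → (-1.53689, -1.26844, 0.1372)–(-1.45827, -1.45827, 0.1372)  len=0.2055
  (v13,v16,v14) [++-] → (-1.00204, -0.526268, 0.1372)–(-1.22, 0, 0.1372)  len=0.5696
  (v14,v16,v17) [-+-] → (-1.00204, -0.526268, 0.1372)–(-0.8627, -0.8627, 0.1372)  len=0.3641
  (v15,v18,v16) [--+] → (-0.189836, -1.98372, 0.1372)–(-1.45827, -1.45827, 0.1372)  len=1.3730
  (v16,v18,v19) [+-+] → (-0.189836, -1.98372, 0.1372)–(0, -2.06235, 0.1372)  len=0.2055
  (v16,v19,v17) [++-] → (-0.336432, -1.08066, 0.1372)–(-0.8627, -0.8627, 0.1372)  len=0.5696
  (v17,v19,v20) [-+-] → (-0.336432, -1.08066, 0.1372)–(0, -1.22, 0.1372)  len=0.3641
  (v18,v21,v19) [--+] → (1.26844, -1.53689, 0.1372)–(0, -2.06235, 0.1372)  len=1.3730
  (v19,v21,v22) [+-+] → (1.26844, -1.53689, 0.1372)–(1.45827, -1.45827, 0.1372)  len=0.2055
  (v19,v22,v20) [++-] → (0.526268, -1.00204, 0.1372)–(0, -1.22, 0.1372)  len=0.5696
  (v20,v22,v23) [-+-] → (0.526268, -1.00204, 0.1372)–(0.8627, -0.8627, 0.1372)  len=0.3641
  (v21,v0,v22) [--+] → (1.98372, -0.189836, 0.1372)–(1.45827, -1.45827, 0.1372)  len=1.3730
  (v22,v0,v1) [+-+] → (1.98372, -0.189836, 0.1372)–(2.06235, 0, 0.1372)  len=0.2055
  (v22,v1,v23) [++-] → (1.08066, -0.336432, 0.1372)–(0.8627, -0.8627, 0.1372)  len=0.5696
  (v23,v1,v2) [-+-] → (1.08066, -0.336432, 0.1372)–(1.22, 0, 0.1372)  len=0.3641

Chained into 2 loop(s):
  loop 1: 16 segments, perimeter = 12.6275
  loop 2: 16 segments, perimeter = 7.4701
Total perimeter = 20.098


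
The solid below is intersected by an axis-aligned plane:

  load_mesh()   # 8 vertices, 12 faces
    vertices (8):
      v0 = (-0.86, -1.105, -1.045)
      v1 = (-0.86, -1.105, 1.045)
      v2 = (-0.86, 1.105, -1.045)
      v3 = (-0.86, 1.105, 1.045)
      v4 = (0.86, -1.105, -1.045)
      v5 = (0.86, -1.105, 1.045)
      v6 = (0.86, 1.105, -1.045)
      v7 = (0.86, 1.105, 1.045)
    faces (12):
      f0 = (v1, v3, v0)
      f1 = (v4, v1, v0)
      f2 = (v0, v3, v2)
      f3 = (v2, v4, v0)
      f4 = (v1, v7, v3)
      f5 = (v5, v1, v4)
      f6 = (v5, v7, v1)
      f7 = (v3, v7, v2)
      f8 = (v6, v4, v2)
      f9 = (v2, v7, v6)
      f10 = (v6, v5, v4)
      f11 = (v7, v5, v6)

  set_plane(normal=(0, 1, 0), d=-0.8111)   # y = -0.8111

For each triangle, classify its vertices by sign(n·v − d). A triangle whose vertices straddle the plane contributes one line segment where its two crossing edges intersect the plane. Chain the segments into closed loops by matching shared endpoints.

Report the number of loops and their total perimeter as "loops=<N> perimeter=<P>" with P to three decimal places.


Straddling triangles (8 of 12):
  (v1,v3,v0) [-+-] → (-0.86, -0.8111, 1.045)–(-0.86, -0.8111, -0.767058)  len=1.8121
  (v0,v3,v2) [-++] → (-0.86, -0.8111, -0.767058)–(-0.86, -0.8111, -1.045)  len=0.2779
  (v2,v4,v0) [+--] → (0.631263, -0.8111, -1.045)–(-0.86, -0.8111, -1.045)  len=1.4913
  (v1,v7,v3) [-++] → (-0.631263, -0.8111, 1.045)–(-0.86, -0.8111, 1.045)  len=0.2287
  (v5,v7,v1) [-+-] → (0.86, -0.8111, 1.045)–(-0.631263, -0.8111, 1.045)  len=1.4913
  (v6,v4,v2) [+-+] → (0.86, -0.8111, -1.045)–(0.631263, -0.8111, -1.045)  len=0.2287
  (v6,v5,v4) [+--] → (0.86, -0.8111, 0.767058)–(0.86, -0.8111, -1.045)  len=1.8121
  (v7,v5,v6) [+-+] → (0.86, -0.8111, 1.045)–(0.86, -0.8111, 0.767058)  len=0.2779

Chained into 1 loop(s):
  loop 1: 8 segments, perimeter = 7.6200
Total perimeter = 7.620

loops=1 perimeter=7.620


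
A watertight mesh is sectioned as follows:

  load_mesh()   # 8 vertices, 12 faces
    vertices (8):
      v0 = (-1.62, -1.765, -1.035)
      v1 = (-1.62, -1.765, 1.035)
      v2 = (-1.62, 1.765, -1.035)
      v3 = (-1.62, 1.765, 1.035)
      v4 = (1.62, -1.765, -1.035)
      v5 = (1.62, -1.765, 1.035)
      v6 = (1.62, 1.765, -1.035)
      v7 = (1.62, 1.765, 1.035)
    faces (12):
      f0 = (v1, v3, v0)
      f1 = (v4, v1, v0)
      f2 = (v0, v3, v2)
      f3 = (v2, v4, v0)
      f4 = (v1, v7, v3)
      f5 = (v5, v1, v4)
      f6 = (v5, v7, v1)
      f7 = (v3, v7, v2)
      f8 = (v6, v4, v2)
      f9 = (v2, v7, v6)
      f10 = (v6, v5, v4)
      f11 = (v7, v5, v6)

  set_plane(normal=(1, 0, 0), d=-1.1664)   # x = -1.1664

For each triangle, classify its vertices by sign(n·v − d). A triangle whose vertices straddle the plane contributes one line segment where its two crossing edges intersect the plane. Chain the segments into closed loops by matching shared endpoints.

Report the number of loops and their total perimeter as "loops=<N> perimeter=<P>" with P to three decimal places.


loops=1 perimeter=11.200

Straddling triangles (8 of 12):
  (v4,v1,v0) [+--] → (-1.1664, -1.765, 0.7452)–(-1.1664, -1.765, -1.035)  len=1.7802
  (v2,v4,v0) [-+-] → (-1.1664, 1.2708, -1.035)–(-1.1664, -1.765, -1.035)  len=3.0358
  (v1,v7,v3) [-+-] → (-1.1664, -1.2708, 1.035)–(-1.1664, 1.765, 1.035)  len=3.0358
  (v5,v1,v4) [+-+] → (-1.1664, -1.765, 1.035)–(-1.1664, -1.765, 0.7452)  len=0.2898
  (v5,v7,v1) [++-] → (-1.1664, -1.2708, 1.035)–(-1.1664, -1.765, 1.035)  len=0.4942
  (v3,v7,v2) [-+-] → (-1.1664, 1.765, 1.035)–(-1.1664, 1.765, -0.7452)  len=1.7802
  (v6,v4,v2) [++-] → (-1.1664, 1.2708, -1.035)–(-1.1664, 1.765, -1.035)  len=0.4942
  (v2,v7,v6) [-++] → (-1.1664, 1.765, -0.7452)–(-1.1664, 1.765, -1.035)  len=0.2898

Chained into 1 loop(s):
  loop 1: 8 segments, perimeter = 11.2000
Total perimeter = 11.200


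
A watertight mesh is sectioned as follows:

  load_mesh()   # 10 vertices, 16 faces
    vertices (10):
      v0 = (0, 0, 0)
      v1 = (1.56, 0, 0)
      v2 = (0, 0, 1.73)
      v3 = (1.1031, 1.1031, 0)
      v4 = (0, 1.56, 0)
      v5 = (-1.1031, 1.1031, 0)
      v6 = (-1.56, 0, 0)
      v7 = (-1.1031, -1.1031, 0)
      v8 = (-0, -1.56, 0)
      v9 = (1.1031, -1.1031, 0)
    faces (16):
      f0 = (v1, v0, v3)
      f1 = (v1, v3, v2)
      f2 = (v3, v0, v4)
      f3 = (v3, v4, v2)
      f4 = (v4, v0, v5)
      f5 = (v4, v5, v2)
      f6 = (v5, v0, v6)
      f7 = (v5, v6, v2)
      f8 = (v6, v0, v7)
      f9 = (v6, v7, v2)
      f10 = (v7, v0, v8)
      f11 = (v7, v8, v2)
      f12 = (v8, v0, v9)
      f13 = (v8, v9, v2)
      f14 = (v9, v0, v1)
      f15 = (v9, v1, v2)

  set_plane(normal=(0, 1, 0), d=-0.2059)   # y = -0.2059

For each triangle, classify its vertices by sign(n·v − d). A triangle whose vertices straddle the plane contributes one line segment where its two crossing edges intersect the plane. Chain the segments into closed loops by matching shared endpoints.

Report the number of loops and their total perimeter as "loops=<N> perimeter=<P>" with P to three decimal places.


loops=1 perimeter=7.192

Straddling triangles (8 of 16):
  (v6,v0,v7) [++-] → (-0.2059, -0.2059, 0)–(-1.47472, -0.2059, 0)  len=1.2688
  (v6,v7,v2) [+-+] → (-1.47472, -0.2059, 0)–(-0.2059, -0.2059, 1.40709)  len=1.8947
  (v7,v0,v8) [-+-] → (-0.2059, -0.2059, 0)–(0, -0.2059, 0)  len=0.2059
  (v7,v8,v2) [--+] → (0, -0.2059, 1.50166)–(-0.2059, -0.2059, 1.40709)  len=0.2266
  (v8,v0,v9) [-+-] → (0, -0.2059, 0)–(0.2059, -0.2059, 0)  len=0.2059
  (v8,v9,v2) [--+] → (0.2059, -0.2059, 1.40709)–(0, -0.2059, 1.50166)  len=0.2266
  (v9,v0,v1) [-++] → (0.2059, -0.2059, 0)–(1.47472, -0.2059, 0)  len=1.2688
  (v9,v1,v2) [-++] → (1.47472, -0.2059, 0)–(0.2059, -0.2059, 1.40709)  len=1.8947

Chained into 1 loop(s):
  loop 1: 8 segments, perimeter = 7.1919
Total perimeter = 7.192


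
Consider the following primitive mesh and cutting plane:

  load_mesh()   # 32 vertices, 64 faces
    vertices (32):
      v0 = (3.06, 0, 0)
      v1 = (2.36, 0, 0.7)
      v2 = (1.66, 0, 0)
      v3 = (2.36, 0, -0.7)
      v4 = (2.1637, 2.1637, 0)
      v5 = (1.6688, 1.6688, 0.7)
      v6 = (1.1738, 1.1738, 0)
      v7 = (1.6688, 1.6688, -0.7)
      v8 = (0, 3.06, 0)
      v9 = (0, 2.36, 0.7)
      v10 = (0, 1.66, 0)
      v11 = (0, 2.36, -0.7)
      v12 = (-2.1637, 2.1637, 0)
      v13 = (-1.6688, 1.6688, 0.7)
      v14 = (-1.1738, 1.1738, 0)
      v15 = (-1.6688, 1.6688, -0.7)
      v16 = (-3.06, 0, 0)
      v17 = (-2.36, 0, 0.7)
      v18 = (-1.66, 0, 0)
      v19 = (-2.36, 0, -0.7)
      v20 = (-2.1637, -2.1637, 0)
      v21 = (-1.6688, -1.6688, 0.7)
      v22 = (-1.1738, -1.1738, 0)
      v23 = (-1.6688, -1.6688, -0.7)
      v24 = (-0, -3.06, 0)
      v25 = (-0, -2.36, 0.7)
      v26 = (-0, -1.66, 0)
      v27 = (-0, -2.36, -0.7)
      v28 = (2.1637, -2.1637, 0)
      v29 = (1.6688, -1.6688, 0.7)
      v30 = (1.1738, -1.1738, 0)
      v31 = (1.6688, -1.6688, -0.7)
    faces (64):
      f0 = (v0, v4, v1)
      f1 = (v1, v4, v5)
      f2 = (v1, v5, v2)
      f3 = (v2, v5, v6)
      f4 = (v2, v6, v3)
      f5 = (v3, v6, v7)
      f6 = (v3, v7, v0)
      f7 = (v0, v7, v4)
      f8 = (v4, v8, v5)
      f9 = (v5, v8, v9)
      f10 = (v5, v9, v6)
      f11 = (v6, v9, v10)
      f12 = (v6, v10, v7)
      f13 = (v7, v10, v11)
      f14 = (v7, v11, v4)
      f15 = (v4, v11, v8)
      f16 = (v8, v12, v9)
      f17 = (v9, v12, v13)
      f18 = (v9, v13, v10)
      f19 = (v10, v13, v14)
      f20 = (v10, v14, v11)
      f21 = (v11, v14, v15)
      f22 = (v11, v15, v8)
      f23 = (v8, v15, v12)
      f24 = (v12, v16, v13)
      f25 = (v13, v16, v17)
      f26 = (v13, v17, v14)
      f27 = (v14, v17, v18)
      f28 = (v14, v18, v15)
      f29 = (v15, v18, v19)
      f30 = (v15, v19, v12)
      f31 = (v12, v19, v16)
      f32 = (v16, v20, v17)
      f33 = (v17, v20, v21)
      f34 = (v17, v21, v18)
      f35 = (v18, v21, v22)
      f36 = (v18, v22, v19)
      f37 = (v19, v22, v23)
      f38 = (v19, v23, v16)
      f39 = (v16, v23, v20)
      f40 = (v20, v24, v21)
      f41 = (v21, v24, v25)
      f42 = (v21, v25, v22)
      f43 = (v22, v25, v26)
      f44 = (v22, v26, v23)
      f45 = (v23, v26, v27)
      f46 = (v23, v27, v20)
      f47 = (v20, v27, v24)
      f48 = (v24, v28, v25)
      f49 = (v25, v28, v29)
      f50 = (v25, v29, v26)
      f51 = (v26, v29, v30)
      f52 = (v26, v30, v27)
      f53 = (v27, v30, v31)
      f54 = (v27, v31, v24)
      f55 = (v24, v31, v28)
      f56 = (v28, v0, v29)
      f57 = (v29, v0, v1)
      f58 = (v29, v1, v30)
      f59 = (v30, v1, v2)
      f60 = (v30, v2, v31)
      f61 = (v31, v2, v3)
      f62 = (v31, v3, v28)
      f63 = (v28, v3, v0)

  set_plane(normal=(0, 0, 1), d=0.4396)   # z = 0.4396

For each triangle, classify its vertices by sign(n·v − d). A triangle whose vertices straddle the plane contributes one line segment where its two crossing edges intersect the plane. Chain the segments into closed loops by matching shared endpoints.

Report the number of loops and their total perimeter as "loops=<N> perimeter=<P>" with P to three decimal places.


Straddling triangles (32 of 64):
  (v0,v4,v1) [--+] → (2.28698, 0.804896, 0.4396)–(2.6204, 0, 0.4396)  len=0.8712
  (v1,v4,v5) [+-+] → (2.28698, 0.804896, 0.4396)–(1.8529, 1.8529, 0.4396)  len=1.1343
  (v1,v5,v2) [++-] → (1.66553, 1.04801, 0.4396)–(2.0996, 0, 0.4396)  len=1.1343
  (v2,v5,v6) [-+-] → (1.66553, 1.04801, 0.4396)–(1.48466, 1.48466, 0.4396)  len=0.4726
  (v4,v8,v5) [--+] → (1.04801, 2.18633, 0.4396)–(1.8529, 1.8529, 0.4396)  len=0.8712
  (v5,v8,v9) [+-+] → (1.04801, 2.18633, 0.4396)–(0, 2.6204, 0.4396)  len=1.1343
  (v5,v9,v6) [++-] → (0.436654, 1.91873, 0.4396)–(1.48466, 1.48466, 0.4396)  len=1.1343
  (v6,v9,v10) [-+-] → (0.436654, 1.91873, 0.4396)–(0, 2.0996, 0.4396)  len=0.4726
  (v8,v12,v9) [--+] → (-0.804896, 2.28698, 0.4396)–(0, 2.6204, 0.4396)  len=0.8712
  (v9,v12,v13) [+-+] → (-0.804896, 2.28698, 0.4396)–(-1.8529, 1.8529, 0.4396)  len=1.1343
  (v9,v13,v10) [++-] → (-1.04801, 1.66553, 0.4396)–(0, 2.0996, 0.4396)  len=1.1343
  (v10,v13,v14) [-+-] → (-1.04801, 1.66553, 0.4396)–(-1.48466, 1.48466, 0.4396)  len=0.4726
  (v12,v16,v13) [--+] → (-2.18633, 1.04801, 0.4396)–(-1.8529, 1.8529, 0.4396)  len=0.8712
  (v13,v16,v17) [+-+] → (-2.18633, 1.04801, 0.4396)–(-2.6204, 0, 0.4396)  len=1.1343
  (v13,v17,v14) [++-] → (-1.91873, 0.436654, 0.4396)–(-1.48466, 1.48466, 0.4396)  len=1.1343
  (v14,v17,v18) [-+-] → (-1.91873, 0.436654, 0.4396)–(-2.0996, 0, 0.4396)  len=0.4726
  (v16,v20,v17) [--+] → (-2.28698, -0.804896, 0.4396)–(-2.6204, 0, 0.4396)  len=0.8712
  (v17,v20,v21) [+-+] → (-2.28698, -0.804896, 0.4396)–(-1.8529, -1.8529, 0.4396)  len=1.1343
  (v17,v21,v18) [++-] → (-1.66553, -1.04801, 0.4396)–(-2.0996, 0, 0.4396)  len=1.1343
  (v18,v21,v22) [-+-] → (-1.66553, -1.04801, 0.4396)–(-1.48466, -1.48466, 0.4396)  len=0.4726
  (v20,v24,v21) [--+] → (-1.04801, -2.18633, 0.4396)–(-1.8529, -1.8529, 0.4396)  len=0.8712
  (v21,v24,v25) [+-+] → (-1.04801, -2.18633, 0.4396)–(0, -2.6204, 0.4396)  len=1.1343
  (v21,v25,v22) [++-] → (-0.436654, -1.91873, 0.4396)–(-1.48466, -1.48466, 0.4396)  len=1.1343
  (v22,v25,v26) [-+-] → (-0.436654, -1.91873, 0.4396)–(0, -2.0996, 0.4396)  len=0.4726
  (v24,v28,v25) [--+] → (0.804896, -2.28698, 0.4396)–(0, -2.6204, 0.4396)  len=0.8712
  (v25,v28,v29) [+-+] → (0.804896, -2.28698, 0.4396)–(1.8529, -1.8529, 0.4396)  len=1.1343
  (v25,v29,v26) [++-] → (1.04801, -1.66553, 0.4396)–(0, -2.0996, 0.4396)  len=1.1343
  (v26,v29,v30) [-+-] → (1.04801, -1.66553, 0.4396)–(1.48466, -1.48466, 0.4396)  len=0.4726
  (v28,v0,v29) [--+] → (2.18633, -1.04801, 0.4396)–(1.8529, -1.8529, 0.4396)  len=0.8712
  (v29,v0,v1) [+-+] → (2.18633, -1.04801, 0.4396)–(2.6204, 0, 0.4396)  len=1.1343
  (v29,v1,v30) [++-] → (1.91873, -0.436654, 0.4396)–(1.48466, -1.48466, 0.4396)  len=1.1343
  (v30,v1,v2) [-+-] → (1.91873, -0.436654, 0.4396)–(2.0996, 0, 0.4396)  len=0.4726

Chained into 2 loop(s):
  loop 1: 16 segments, perimeter = 16.0445
  loop 2: 16 segments, perimeter = 12.8558
Total perimeter = 28.900

loops=2 perimeter=28.900
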